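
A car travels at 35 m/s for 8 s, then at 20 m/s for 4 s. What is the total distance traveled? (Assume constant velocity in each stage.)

d₁ = v₁t₁ = 35 × 8 = 280 m
d₂ = v₂t₂ = 20 × 4 = 80 m
d_total = 280 + 80 = 360 m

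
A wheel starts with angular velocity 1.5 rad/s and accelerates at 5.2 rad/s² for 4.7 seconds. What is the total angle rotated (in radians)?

θ = ω₀t + ½αt² = 1.5×4.7 + ½×5.2×4.7² = 64.48 rad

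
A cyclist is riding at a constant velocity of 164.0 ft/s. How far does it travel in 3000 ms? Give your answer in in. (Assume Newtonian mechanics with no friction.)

v = 164.0 ft/s × 0.3048 = 49.9872 m/s
t = 3000 ms × 0.001 = 3.0 s
d = v × t = 49.9872 × 3.0 = 149.962 m
d = 149.962 m / 0.0254 = 5904 in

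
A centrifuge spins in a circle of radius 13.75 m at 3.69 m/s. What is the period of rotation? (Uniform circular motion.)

T = 2πr/v = 2π×13.75/3.69 = 23.41 s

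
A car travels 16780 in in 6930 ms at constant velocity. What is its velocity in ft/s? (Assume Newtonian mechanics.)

d = 16780 in × 0.0254 = 426.212 m
t = 6930 ms × 0.001 = 6.93 s
v = d / t = 426.212 / 6.93 = 61.5025 m/s
v = 61.5025 m/s / 0.3048 = 201.8 ft/s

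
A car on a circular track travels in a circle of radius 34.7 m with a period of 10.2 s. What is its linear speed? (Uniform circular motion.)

v = 2πr/T = 2π×34.7/10.2 = 21.38 m/s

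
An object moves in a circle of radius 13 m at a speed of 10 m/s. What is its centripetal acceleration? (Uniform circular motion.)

a_c = v²/r = 10²/13 = 100/13 = 7.69 m/s²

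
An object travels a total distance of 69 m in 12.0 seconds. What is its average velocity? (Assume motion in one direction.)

v_avg = Δd / Δt = 69 / 12.0 = 5.75 m/s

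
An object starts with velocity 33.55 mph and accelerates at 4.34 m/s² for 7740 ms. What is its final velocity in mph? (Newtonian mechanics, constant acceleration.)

v₀ = 33.55 mph × 0.44704 = 14.9982 m/s
t = 7740 ms × 0.001 = 7.74 s
v = v₀ + a × t = 14.9982 + 4.34 × 7.74 = 48.5898 m/s
v = 48.5898 m/s / 0.44704 = 108.7 mph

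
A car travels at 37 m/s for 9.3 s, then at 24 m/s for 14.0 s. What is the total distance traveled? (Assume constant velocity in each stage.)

d₁ = v₁t₁ = 37 × 9.3 = 344.1 m
d₂ = v₂t₂ = 24 × 14.0 = 336.0 m
d_total = 344.1 + 336.0 = 680.1 m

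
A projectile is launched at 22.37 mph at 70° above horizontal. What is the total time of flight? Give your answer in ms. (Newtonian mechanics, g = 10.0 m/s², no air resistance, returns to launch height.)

v₀ = 22.37 mph × 0.44704 = 10.0003 m/s
T = 2 × v₀ × sin(θ) / g = 2 × 10.0003 × sin(70°) / 10.0 = 2 × 10.0003 × 0.939693 / 10.0 = 1.87944 s
T = 1.87944 s / 0.001 = 1879 ms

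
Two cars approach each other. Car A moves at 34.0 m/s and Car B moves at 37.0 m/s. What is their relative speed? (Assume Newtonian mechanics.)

v_rel = v_A + v_B = 34.0 + 37.0 = 71.0 m/s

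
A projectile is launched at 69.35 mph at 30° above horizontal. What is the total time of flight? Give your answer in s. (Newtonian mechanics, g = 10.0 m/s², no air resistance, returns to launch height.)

v₀ = 69.35 mph × 0.44704 = 31.0022 m/s
T = 2 × v₀ × sin(θ) / g = 2 × 31.0022 × sin(30°) / 10.0 = 2 × 31.0022 × 0.5 / 10.0 = 3.1 s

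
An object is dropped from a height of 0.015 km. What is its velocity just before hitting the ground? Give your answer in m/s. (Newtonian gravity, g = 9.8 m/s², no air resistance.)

h = 0.015 km × 1000.0 = 15.0 m
v = √(2gh) = √(2 × 9.8 × 15.0) = 17.15 m/s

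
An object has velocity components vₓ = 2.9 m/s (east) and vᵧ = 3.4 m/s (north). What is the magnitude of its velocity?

|v| = √(vₓ² + vᵧ²) = √(2.9² + 3.4²) = √(19.97) = 4.47 m/s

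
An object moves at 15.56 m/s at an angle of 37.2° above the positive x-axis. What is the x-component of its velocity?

vₓ = v cos(θ) = 15.56 × cos(37.2°) = 12.39 m/s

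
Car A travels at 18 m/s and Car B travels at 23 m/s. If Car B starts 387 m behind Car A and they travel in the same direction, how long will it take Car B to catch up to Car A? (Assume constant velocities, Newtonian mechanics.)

Relative speed: v_rel = 23 - 18 = 5 m/s
Time to catch: t = d₀/v_rel = 387/5 = 77.4 s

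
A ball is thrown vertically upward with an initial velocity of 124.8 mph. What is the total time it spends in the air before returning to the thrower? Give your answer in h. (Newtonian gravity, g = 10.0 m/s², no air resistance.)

v₀ = 124.8 mph × 0.44704 = 55.7906 m/s
t_total = 2 × v₀ / g = 2 × 55.7906 / 10.0 = 11.1581 s
t_total = 11.1581 s / 3600.0 = 0.003099 h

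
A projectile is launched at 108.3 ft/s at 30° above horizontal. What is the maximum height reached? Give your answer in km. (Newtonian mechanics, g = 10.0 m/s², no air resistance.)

v₀ = 108.3 ft/s × 0.3048 = 33.0098 m/s
H = v₀² × sin²(θ) / (2g) = 33.0098² × sin(30°)² / (2 × 10.0) = 1089.65 × 0.25 / 20.0 = 13.6206 m
H = 13.6206 m / 1000.0 = 0.01362 km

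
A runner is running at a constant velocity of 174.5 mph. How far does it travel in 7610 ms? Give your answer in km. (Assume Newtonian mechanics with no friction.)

v = 174.5 mph × 0.44704 = 78.0085 m/s
t = 7610 ms × 0.001 = 7.61 s
d = v × t = 78.0085 × 7.61 = 593.645 m
d = 593.645 m / 1000.0 = 0.5936 km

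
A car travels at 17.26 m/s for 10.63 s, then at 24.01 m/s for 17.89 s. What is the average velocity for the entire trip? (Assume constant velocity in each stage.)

d₁ = v₁t₁ = 17.26 × 10.63 = 183.4738 m
d₂ = v₂t₂ = 24.01 × 17.89 = 429.5389 m
d_total = 613.0127 m, t_total = 28.52 s
v_avg = d_total/t_total = 613.0127/28.52 = 21.49 m/s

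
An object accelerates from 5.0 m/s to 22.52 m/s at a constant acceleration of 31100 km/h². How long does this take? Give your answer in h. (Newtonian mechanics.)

a = 31100 km/h² × 7.716049382716049e-05 = 2.39969 m/s²
t = (v - v₀) / a = (22.52 - 5.0) / 2.39969 = 7.30094 s
t = 7.30094 s / 3600.0 = 0.002028 h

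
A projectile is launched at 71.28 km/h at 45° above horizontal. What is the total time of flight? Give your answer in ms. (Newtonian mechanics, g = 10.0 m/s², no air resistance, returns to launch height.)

v₀ = 71.28 km/h × 0.2777777777777778 = 19.8 m/s
T = 2 × v₀ × sin(θ) / g = 2 × 19.8 × sin(45°) / 10.0 = 2 × 19.8 × 0.707107 / 10.0 = 2.80014 s
T = 2.80014 s / 0.001 = 2800 ms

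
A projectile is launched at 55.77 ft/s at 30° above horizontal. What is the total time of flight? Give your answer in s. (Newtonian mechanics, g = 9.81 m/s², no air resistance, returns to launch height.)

v₀ = 55.77 ft/s × 0.3048 = 16.9987 m/s
T = 2 × v₀ × sin(θ) / g = 2 × 16.9987 × sin(30°) / 9.81 = 2 × 16.9987 × 0.5 / 9.81 = 1.733 s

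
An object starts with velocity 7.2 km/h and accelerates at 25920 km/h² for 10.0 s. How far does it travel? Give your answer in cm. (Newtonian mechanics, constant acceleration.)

v₀ = 7.2 km/h × 0.2777777777777778 = 2.0 m/s
a = 25920 km/h² × 7.716049382716049e-05 = 2.0 m/s²
d = v₀ × t + ½ × a × t² = 2.0 × 10.0 + 0.5 × 2.0 × 10.0² = 120.0 m
d = 120.0 m / 0.01 = 12000 cm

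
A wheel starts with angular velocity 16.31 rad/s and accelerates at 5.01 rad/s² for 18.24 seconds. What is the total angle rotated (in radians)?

θ = ω₀t + ½αt² = 16.31×18.24 + ½×5.01×18.24² = 1130.9 rad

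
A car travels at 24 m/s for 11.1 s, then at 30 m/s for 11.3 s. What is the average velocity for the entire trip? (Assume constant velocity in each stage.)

d₁ = v₁t₁ = 24 × 11.1 = 266.4 m
d₂ = v₂t₂ = 30 × 11.3 = 339.0 m
d_total = 605.4 m, t_total = 22.4 s
v_avg = d_total/t_total = 605.4/22.4 = 27.03 m/s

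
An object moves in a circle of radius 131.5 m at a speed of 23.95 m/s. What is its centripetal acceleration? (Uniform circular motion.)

a_c = v²/r = 23.95²/131.5 = 573.6025/131.5 = 4.36 m/s²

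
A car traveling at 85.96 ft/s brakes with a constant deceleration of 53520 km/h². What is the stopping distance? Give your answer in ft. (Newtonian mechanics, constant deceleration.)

v₀ = 85.96 ft/s × 0.3048 = 26.2006 m/s
a = 53520 km/h² × 7.716049382716049e-05 = 4.12963 m/s²
d = v₀² / (2a) = 26.2006² / (2 × 4.12963) = 686.471 / 8.25926 = 83.1153 m
d = 83.1153 m / 0.3048 = 272.7 ft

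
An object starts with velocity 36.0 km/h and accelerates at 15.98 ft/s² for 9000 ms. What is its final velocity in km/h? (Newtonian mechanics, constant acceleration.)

v₀ = 36.0 km/h × 0.2777777777777778 = 10.0 m/s
a = 15.98 ft/s² × 0.3048 = 4.8707 m/s²
t = 9000 ms × 0.001 = 9.0 s
v = v₀ + a × t = 10.0 + 4.8707 × 9.0 = 53.8363 m/s
v = 53.8363 m/s / 0.2777777777777778 = 193.8 km/h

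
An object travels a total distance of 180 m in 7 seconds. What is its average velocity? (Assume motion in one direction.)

v_avg = Δd / Δt = 180 / 7 = 25.71 m/s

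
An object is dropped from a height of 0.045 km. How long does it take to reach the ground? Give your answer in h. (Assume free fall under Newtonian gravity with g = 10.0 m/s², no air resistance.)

h = 0.045 km × 1000.0 = 45.0 m
t = √(2h/g) = √(2 × 45.0 / 10.0) = 3.0 s
t = 3.0 s / 3600.0 = 0.0008333 h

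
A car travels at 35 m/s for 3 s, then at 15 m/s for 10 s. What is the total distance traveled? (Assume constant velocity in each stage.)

d₁ = v₁t₁ = 35 × 3 = 105 m
d₂ = v₂t₂ = 15 × 10 = 150 m
d_total = 105 + 150 = 255 m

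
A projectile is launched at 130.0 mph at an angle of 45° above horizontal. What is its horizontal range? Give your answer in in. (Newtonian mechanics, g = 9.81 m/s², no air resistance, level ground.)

v₀ = 130.0 mph × 0.44704 = 58.1152 m/s
R = v₀² × sin(2θ) / g = 58.1152² × sin(2 × 45°) / 9.81 = 3377.38 × 1.0 / 9.81 = 344.279 m
R = 344.279 m / 0.0254 = 13550 in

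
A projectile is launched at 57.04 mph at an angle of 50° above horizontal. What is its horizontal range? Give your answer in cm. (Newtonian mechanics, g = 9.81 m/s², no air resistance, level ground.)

v₀ = 57.04 mph × 0.44704 = 25.4992 m/s
R = v₀² × sin(2θ) / g = 25.4992² × sin(2 × 50°) / 9.81 = 650.209 × 0.984808 / 9.81 = 65.2733 m
R = 65.2733 m / 0.01 = 6527 cm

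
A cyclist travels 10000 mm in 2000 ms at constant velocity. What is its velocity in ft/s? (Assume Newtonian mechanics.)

d = 10000 mm × 0.001 = 10.0 m
t = 2000 ms × 0.001 = 2.0 s
v = d / t = 10.0 / 2.0 = 5.0 m/s
v = 5.0 m/s / 0.3048 = 16.4 ft/s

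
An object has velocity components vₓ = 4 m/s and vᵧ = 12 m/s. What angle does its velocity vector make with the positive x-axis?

θ = arctan(vᵧ/vₓ) = arctan(12/4) = 71.57°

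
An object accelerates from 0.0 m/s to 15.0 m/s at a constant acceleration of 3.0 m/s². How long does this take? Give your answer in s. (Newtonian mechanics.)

t = (v - v₀) / a = (15.0 - 0.0) / 3.0 = 5.0 s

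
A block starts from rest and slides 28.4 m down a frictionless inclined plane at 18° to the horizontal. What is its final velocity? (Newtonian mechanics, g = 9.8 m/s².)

a = g sin(θ) = 9.8 × sin(18°) = 3.0284 m/s²
v = √(2ad) = √(2 × 3.0284 × 28.4) = 13.12 m/s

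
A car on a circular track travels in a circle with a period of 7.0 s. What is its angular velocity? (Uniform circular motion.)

ω = 2π/T = 2π/7.0 = 0.8976 rad/s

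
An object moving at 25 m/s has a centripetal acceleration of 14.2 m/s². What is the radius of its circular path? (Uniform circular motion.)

r = v²/a_c = 25²/14.2 = 44.01 m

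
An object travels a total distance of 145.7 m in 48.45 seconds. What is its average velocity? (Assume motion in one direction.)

v_avg = Δd / Δt = 145.7 / 48.45 = 3.01 m/s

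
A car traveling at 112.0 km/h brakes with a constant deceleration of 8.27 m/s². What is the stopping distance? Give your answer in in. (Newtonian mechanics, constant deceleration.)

v₀ = 112.0 km/h × 0.2777777777777778 = 31.1111 m/s
d = v₀² / (2a) = 31.1111² / (2 × 8.27) = 967.901 / 16.54 = 58.5188 m
d = 58.5188 m / 0.0254 = 2304 in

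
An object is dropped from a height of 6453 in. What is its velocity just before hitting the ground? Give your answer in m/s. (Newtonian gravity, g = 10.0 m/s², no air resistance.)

h = 6453 in × 0.0254 = 163.906 m
v = √(2gh) = √(2 × 10.0 × 163.906) = 57.25 m/s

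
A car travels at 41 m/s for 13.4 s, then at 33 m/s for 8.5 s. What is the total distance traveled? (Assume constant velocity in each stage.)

d₁ = v₁t₁ = 41 × 13.4 = 549.4 m
d₂ = v₂t₂ = 33 × 8.5 = 280.5 m
d_total = 549.4 + 280.5 = 829.9 m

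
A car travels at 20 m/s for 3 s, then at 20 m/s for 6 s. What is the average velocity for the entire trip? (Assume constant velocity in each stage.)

d₁ = v₁t₁ = 20 × 3 = 60 m
d₂ = v₂t₂ = 20 × 6 = 120 m
d_total = 180 m, t_total = 9 s
v_avg = d_total/t_total = 180/9 = 20.0 m/s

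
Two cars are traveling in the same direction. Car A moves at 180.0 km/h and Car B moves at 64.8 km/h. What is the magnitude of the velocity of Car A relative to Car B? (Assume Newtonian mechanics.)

v_rel = |v_A - v_B| = |180.0 - 64.8| = 115.2 km/h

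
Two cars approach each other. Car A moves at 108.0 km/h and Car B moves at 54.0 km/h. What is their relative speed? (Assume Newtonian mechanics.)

v_rel = v_A + v_B = 108.0 + 54.0 = 162.0 km/h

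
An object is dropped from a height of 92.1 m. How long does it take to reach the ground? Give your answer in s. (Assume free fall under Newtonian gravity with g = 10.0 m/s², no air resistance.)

t = √(2h/g) = √(2 × 92.1 / 10.0) = 4.292 s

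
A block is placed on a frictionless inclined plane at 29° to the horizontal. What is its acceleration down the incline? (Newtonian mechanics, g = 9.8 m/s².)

a = g sin(θ) = 9.8 × sin(29°) = 9.8 × 0.4848 = 4.75 m/s²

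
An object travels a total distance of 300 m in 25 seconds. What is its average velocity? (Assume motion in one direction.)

v_avg = Δd / Δt = 300 / 25 = 12.0 m/s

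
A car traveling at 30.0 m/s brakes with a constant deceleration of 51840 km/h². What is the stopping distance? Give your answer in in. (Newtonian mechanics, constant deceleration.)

a = 51840 km/h² × 7.716049382716049e-05 = 4.0 m/s²
d = v₀² / (2a) = 30.0² / (2 × 4.0) = 900.0 / 8.0 = 112.5 m
d = 112.5 m / 0.0254 = 4429 in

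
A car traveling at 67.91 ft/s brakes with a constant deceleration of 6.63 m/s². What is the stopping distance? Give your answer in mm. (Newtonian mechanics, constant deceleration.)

v₀ = 67.91 ft/s × 0.3048 = 20.699 m/s
d = v₀² / (2a) = 20.699² / (2 × 6.63) = 428.449 / 13.26 = 32.3114 m
d = 32.3114 m / 0.001 = 32310 mm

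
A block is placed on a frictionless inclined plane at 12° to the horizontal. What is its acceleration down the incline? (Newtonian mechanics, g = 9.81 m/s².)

a = g sin(θ) = 9.81 × sin(12°) = 9.81 × 0.2079 = 2.04 m/s²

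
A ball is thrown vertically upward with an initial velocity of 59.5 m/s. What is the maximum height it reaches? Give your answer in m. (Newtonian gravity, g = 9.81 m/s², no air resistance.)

h_max = v₀² / (2g) = 59.5² / (2 × 9.81) = 3540.25 / 19.62 = 180.4 m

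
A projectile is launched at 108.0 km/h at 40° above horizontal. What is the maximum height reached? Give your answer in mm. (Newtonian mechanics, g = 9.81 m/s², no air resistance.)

v₀ = 108.0 km/h × 0.2777777777777778 = 30.0 m/s
H = v₀² × sin²(θ) / (2g) = 30.0² × sin(40°)² / (2 × 9.81) = 900.0 × 0.413176 / 19.62 = 18.953 m
H = 18.953 m / 0.001 = 18950 mm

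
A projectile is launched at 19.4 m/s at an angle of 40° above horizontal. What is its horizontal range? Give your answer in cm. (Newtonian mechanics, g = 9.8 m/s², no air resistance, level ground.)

R = v₀² × sin(2θ) / g = 19.4² × sin(2 × 40°) / 9.8 = 376.36 × 0.984808 / 9.8 = 37.8206 m
R = 37.8206 m / 0.01 = 3782 cm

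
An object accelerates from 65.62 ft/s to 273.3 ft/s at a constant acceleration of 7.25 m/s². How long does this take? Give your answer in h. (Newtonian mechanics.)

v₀ = 65.62 ft/s × 0.3048 = 20.001 m/s
v = 273.3 ft/s × 0.3048 = 83.3018 m/s
t = (v - v₀) / a = (83.3018 - 20.001) / 7.25 = 8.73114 s
t = 8.73114 s / 3600.0 = 0.002425 h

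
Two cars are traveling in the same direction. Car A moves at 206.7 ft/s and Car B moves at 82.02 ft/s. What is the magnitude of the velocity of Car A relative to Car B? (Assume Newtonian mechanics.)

v_rel = |v_A - v_B| = |206.7 - 82.02| = 124.68 ft/s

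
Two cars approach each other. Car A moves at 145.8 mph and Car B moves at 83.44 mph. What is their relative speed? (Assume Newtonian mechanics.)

v_rel = v_A + v_B = 145.8 + 83.44 = 229.24 mph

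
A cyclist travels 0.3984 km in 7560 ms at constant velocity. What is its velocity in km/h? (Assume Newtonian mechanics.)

d = 0.3984 km × 1000.0 = 398.4 m
t = 7560 ms × 0.001 = 7.56 s
v = d / t = 398.4 / 7.56 = 52.6984 m/s
v = 52.6984 m/s / 0.2777777777777778 = 189.7 km/h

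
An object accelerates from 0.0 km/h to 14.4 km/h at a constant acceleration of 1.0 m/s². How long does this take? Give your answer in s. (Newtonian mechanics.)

v₀ = 0.0 km/h × 0.2777777777777778 = 0.0 m/s
v = 14.4 km/h × 0.2777777777777778 = 4.0 m/s
t = (v - v₀) / a = (4.0 - 0.0) / 1.0 = 4.0 s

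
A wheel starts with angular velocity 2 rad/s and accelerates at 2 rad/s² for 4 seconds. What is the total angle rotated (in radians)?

θ = ω₀t + ½αt² = 2×4 + ½×2×4² = 24.0 rad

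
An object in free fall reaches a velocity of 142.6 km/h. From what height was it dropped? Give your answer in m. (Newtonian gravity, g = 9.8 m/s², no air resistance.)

v = 142.6 km/h × 0.2777777777777778 = 39.6111 m/s
h = v² / (2g) = 39.6111² / (2 × 9.8) = 80.05 m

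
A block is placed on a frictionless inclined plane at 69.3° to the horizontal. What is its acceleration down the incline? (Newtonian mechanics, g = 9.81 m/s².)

a = g sin(θ) = 9.81 × sin(69.3°) = 9.81 × 0.9354 = 9.18 m/s²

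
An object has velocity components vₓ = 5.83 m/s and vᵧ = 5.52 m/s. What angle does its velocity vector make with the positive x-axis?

θ = arctan(vᵧ/vₓ) = arctan(5.52/5.83) = 43.44°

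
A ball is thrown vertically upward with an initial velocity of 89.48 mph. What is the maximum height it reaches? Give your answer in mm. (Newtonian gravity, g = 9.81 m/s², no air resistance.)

v₀ = 89.48 mph × 0.44704 = 40.0011 m/s
h_max = v₀² / (2g) = 40.0011² / (2 × 9.81) = 1600.09 / 19.62 = 81.554 m
h_max = 81.554 m / 0.001 = 81550 mm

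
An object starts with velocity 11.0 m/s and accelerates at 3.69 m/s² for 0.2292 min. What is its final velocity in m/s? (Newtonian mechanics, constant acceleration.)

t = 0.2292 min × 60.0 = 13.752 s
v = v₀ + a × t = 11.0 + 3.69 × 13.752 = 61.74 m/s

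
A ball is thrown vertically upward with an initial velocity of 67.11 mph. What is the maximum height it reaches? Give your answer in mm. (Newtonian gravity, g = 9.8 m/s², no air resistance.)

v₀ = 67.11 mph × 0.44704 = 30.0009 m/s
h_max = v₀² / (2g) = 30.0009² / (2 × 9.8) = 900.054 / 19.6 = 45.9211 m
h_max = 45.9211 m / 0.001 = 45920 mm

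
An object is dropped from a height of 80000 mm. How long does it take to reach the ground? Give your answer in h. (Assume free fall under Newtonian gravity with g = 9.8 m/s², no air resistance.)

h = 80000 mm × 0.001 = 80.0 m
t = √(2h/g) = √(2 × 80.0 / 9.8) = 4.04061 s
t = 4.04061 s / 3600.0 = 0.001122 h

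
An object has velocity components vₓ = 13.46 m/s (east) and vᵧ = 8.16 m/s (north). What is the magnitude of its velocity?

|v| = √(vₓ² + vᵧ²) = √(13.46² + 8.16²) = √(247.7572) = 15.74 m/s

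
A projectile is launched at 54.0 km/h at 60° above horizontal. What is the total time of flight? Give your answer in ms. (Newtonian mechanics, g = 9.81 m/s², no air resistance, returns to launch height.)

v₀ = 54.0 km/h × 0.2777777777777778 = 15.0 m/s
T = 2 × v₀ × sin(θ) / g = 2 × 15.0 × sin(60°) / 9.81 = 2 × 15.0 × 0.866025 / 9.81 = 2.64839 s
T = 2.64839 s / 0.001 = 2648 ms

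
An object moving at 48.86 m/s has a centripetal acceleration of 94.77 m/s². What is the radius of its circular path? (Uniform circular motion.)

r = v²/a_c = 48.86²/94.77 = 25.19 m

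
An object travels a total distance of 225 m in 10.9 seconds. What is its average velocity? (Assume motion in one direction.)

v_avg = Δd / Δt = 225 / 10.9 = 20.64 m/s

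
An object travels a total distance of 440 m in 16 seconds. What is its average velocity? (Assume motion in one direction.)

v_avg = Δd / Δt = 440 / 16 = 27.5 m/s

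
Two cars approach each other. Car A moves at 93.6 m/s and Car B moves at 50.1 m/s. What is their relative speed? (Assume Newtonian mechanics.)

v_rel = v_A + v_B = 93.6 + 50.1 = 143.7 m/s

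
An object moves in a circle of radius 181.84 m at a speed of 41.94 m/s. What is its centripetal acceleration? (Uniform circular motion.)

a_c = v²/r = 41.94²/181.84 = 1758.9636/181.84 = 9.67 m/s²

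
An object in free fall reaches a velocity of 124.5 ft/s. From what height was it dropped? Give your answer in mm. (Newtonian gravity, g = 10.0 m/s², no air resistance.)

v = 124.5 ft/s × 0.3048 = 37.9476 m/s
h = v² / (2g) = 37.9476² / (2 × 10.0) = 72.001 m
h = 72.001 m / 0.001 = 72000 mm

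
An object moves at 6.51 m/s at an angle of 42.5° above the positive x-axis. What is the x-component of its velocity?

vₓ = v cos(θ) = 6.51 × cos(42.5°) = 4.8 m/s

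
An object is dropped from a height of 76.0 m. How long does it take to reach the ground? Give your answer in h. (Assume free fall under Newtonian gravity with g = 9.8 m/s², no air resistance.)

t = √(2h/g) = √(2 × 76.0 / 9.8) = 3.9383 s
t = 3.9383 s / 3600.0 = 0.001094 h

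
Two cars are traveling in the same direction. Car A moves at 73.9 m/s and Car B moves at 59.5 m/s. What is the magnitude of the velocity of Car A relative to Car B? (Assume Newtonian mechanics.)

v_rel = |v_A - v_B| = |73.9 - 59.5| = 14.4 m/s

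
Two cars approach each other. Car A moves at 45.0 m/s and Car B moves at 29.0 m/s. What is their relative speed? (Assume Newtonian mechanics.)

v_rel = v_A + v_B = 45.0 + 29.0 = 74.0 m/s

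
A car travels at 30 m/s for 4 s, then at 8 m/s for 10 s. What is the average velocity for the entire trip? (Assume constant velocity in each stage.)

d₁ = v₁t₁ = 30 × 4 = 120 m
d₂ = v₂t₂ = 8 × 10 = 80 m
d_total = 200 m, t_total = 14 s
v_avg = d_total/t_total = 200/14 = 14.29 m/s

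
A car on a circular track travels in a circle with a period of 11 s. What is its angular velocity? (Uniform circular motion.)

ω = 2π/T = 2π/11 = 0.5712 rad/s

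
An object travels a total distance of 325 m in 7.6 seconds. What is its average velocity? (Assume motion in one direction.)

v_avg = Δd / Δt = 325 / 7.6 = 42.76 m/s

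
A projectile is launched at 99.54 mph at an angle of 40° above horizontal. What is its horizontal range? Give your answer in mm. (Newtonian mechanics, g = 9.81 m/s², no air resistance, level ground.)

v₀ = 99.54 mph × 0.44704 = 44.4984 m/s
R = v₀² × sin(2θ) / g = 44.4984² × sin(2 × 40°) / 9.81 = 1980.11 × 0.984808 / 9.81 = 198.78 m
R = 198.78 m / 0.001 = 198800 mm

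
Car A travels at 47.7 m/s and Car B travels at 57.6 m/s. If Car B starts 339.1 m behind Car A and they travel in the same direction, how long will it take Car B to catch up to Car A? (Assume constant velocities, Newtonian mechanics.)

Relative speed: v_rel = 57.6 - 47.7 = 9.9 m/s
Time to catch: t = d₀/v_rel = 339.1/9.9 = 34.25 s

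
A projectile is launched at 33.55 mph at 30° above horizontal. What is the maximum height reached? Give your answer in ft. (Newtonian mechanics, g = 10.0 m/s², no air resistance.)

v₀ = 33.55 mph × 0.44704 = 14.9982 m/s
H = v₀² × sin²(θ) / (2g) = 14.9982² × sin(30°)² / (2 × 10.0) = 224.946 × 0.25 / 20.0 = 2.81182 m
H = 2.81182 m / 0.3048 = 9.225 ft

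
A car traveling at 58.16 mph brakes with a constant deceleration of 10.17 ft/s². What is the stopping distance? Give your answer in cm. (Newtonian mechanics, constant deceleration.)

v₀ = 58.16 mph × 0.44704 = 25.9998 m/s
a = 10.17 ft/s² × 0.3048 = 3.09982 m/s²
d = v₀² / (2a) = 25.9998² / (2 × 3.09982) = 675.99 / 6.19964 = 109.037 m
d = 109.037 m / 0.01 = 10900 cm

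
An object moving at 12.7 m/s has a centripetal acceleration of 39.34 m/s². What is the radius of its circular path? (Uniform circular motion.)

r = v²/a_c = 12.7²/39.34 = 4.1 m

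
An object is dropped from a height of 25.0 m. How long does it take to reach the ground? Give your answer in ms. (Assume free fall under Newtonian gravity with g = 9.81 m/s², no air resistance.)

t = √(2h/g) = √(2 × 25.0 / 9.81) = 2.25762 s
t = 2.25762 s / 0.001 = 2258 ms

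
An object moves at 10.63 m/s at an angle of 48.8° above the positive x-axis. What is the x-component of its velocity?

vₓ = v cos(θ) = 10.63 × cos(48.8°) = 7.0 m/s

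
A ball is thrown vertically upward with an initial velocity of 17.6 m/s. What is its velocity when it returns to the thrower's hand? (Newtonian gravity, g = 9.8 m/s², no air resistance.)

By conservation of energy (no air resistance), the ball returns to the throw height with the same speed as launch, but directed downward.
|v_ground| = v₀ = 17.6 m/s
v_ground = 17.6 m/s (downward)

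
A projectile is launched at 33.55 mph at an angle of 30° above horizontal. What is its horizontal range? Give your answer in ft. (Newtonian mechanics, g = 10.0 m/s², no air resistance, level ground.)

v₀ = 33.55 mph × 0.44704 = 14.9982 m/s
R = v₀² × sin(2θ) / g = 14.9982² × sin(2 × 30°) / 10.0 = 224.946 × 0.866025 / 10.0 = 19.4809 m
R = 19.4809 m / 0.3048 = 63.91 ft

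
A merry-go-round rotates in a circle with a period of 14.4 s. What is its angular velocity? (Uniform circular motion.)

ω = 2π/T = 2π/14.4 = 0.4363 rad/s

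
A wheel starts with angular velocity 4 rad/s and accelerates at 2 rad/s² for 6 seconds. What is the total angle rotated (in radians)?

θ = ω₀t + ½αt² = 4×6 + ½×2×6² = 60.0 rad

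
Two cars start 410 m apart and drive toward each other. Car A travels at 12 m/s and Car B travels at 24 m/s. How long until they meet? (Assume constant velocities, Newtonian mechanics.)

Combined speed: v_combined = 12 + 24 = 36 m/s
Time to meet: t = d/v_combined = 410/36 = 11.39 s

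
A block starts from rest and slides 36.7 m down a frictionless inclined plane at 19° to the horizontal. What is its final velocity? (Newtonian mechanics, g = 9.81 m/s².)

a = g sin(θ) = 9.81 × sin(19°) = 3.1938 m/s²
v = √(2ad) = √(2 × 3.1938 × 36.7) = 15.31 m/s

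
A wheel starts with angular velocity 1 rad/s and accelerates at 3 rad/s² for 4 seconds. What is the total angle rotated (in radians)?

θ = ω₀t + ½αt² = 1×4 + ½×3×4² = 28.0 rad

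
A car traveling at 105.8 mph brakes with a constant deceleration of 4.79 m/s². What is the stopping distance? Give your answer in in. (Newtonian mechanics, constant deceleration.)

v₀ = 105.8 mph × 0.44704 = 47.2968 m/s
d = v₀² / (2a) = 47.2968² / (2 × 4.79) = 2236.99 / 9.58 = 233.506 m
d = 233.506 m / 0.0254 = 9193 in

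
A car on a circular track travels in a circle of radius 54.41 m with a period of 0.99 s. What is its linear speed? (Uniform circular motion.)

v = 2πr/T = 2π×54.41/0.99 = 345.32 m/s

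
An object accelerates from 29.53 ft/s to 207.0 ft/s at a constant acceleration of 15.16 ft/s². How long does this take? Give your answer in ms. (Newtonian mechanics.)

v₀ = 29.53 ft/s × 0.3048 = 9.00074 m/s
v = 207.0 ft/s × 0.3048 = 63.0936 m/s
a = 15.16 ft/s² × 0.3048 = 4.62077 m/s²
t = (v - v₀) / a = (63.0936 - 9.00074) / 4.62077 = 11.7065 s
t = 11.7065 s / 0.001 = 11710 ms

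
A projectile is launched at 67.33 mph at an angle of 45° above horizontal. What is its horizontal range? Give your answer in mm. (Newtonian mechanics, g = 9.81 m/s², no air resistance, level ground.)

v₀ = 67.33 mph × 0.44704 = 30.0992 m/s
R = v₀² × sin(2θ) / g = 30.0992² × sin(2 × 45°) / 9.81 = 905.962 × 1.0 / 9.81 = 92.3509 m
R = 92.3509 m / 0.001 = 92350 mm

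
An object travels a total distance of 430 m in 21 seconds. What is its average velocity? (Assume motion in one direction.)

v_avg = Δd / Δt = 430 / 21 = 20.48 m/s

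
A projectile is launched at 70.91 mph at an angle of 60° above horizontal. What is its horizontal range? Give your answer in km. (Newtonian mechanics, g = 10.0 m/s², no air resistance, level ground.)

v₀ = 70.91 mph × 0.44704 = 31.6996 m/s
R = v₀² × sin(2θ) / g = 31.6996² × sin(2 × 60°) / 10.0 = 1004.86 × 0.866025 / 10.0 = 87.0234 m
R = 87.0234 m / 1000.0 = 0.08702 km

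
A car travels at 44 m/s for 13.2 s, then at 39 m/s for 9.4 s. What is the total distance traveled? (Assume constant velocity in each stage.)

d₁ = v₁t₁ = 44 × 13.2 = 580.8 m
d₂ = v₂t₂ = 39 × 9.4 = 366.6 m
d_total = 580.8 + 366.6 = 947.4 m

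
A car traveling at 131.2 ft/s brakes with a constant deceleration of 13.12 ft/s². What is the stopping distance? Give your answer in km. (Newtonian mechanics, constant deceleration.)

v₀ = 131.2 ft/s × 0.3048 = 39.9898 m/s
a = 13.12 ft/s² × 0.3048 = 3.99898 m/s²
d = v₀² / (2a) = 39.9898² / (2 × 3.99898) = 1599.18 / 7.99796 = 199.948 m
d = 199.948 m / 1000.0 = 0.1999 km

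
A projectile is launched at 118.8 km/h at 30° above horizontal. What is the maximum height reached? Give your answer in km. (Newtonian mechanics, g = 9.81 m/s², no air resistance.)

v₀ = 118.8 km/h × 0.2777777777777778 = 33.0 m/s
H = v₀² × sin²(θ) / (2g) = 33.0² × sin(30°)² / (2 × 9.81) = 1089.0 × 0.25 / 19.62 = 13.8761 m
H = 13.8761 m / 1000.0 = 0.01388 km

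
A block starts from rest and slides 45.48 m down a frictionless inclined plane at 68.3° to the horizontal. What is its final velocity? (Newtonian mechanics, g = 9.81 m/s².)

a = g sin(θ) = 9.81 × sin(68.3°) = 9.1148 m/s²
v = √(2ad) = √(2 × 9.1148 × 45.48) = 28.79 m/s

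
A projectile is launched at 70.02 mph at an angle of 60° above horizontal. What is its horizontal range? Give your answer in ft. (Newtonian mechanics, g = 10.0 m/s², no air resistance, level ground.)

v₀ = 70.02 mph × 0.44704 = 31.3017 m/s
R = v₀² × sin(2θ) / g = 31.3017² × sin(2 × 60°) / 10.0 = 979.796 × 0.866025 / 10.0 = 84.8528 m
R = 84.8528 m / 0.3048 = 278.4 ft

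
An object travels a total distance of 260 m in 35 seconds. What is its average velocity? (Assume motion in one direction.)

v_avg = Δd / Δt = 260 / 35 = 7.43 m/s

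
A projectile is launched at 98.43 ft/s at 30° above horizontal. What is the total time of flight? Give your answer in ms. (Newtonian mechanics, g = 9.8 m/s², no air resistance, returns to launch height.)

v₀ = 98.43 ft/s × 0.3048 = 30.0015 m/s
T = 2 × v₀ × sin(θ) / g = 2 × 30.0015 × sin(30°) / 9.8 = 2 × 30.0015 × 0.5 / 9.8 = 3.06138 s
T = 3.06138 s / 0.001 = 3061 ms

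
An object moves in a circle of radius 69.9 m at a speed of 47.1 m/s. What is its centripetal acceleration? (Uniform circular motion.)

a_c = v²/r = 47.1²/69.9 = 2218.41/69.9 = 31.74 m/s²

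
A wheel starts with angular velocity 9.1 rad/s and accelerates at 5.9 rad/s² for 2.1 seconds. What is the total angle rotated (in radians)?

θ = ω₀t + ½αt² = 9.1×2.1 + ½×5.9×2.1² = 32.12 rad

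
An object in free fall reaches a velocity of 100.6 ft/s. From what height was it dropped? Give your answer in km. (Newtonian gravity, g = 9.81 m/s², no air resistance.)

v = 100.6 ft/s × 0.3048 = 30.6629 m/s
h = v² / (2g) = 30.6629² / (2 × 9.81) = 47.9212 m
h = 47.9212 m / 1000.0 = 0.04792 km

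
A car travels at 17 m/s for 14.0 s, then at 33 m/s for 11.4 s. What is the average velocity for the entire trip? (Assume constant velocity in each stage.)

d₁ = v₁t₁ = 17 × 14.0 = 238.0 m
d₂ = v₂t₂ = 33 × 11.4 = 376.2 m
d_total = 614.2 m, t_total = 25.4 s
v_avg = d_total/t_total = 614.2/25.4 = 24.18 m/s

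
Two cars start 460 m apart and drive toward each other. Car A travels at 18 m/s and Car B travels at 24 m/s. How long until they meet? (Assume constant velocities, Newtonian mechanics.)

Combined speed: v_combined = 18 + 24 = 42 m/s
Time to meet: t = d/v_combined = 460/42 = 10.95 s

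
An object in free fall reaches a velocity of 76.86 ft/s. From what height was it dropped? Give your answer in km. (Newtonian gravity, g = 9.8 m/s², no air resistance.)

v = 76.86 ft/s × 0.3048 = 23.4269 m/s
h = v² / (2g) = 23.4269² / (2 × 9.8) = 28.001 m
h = 28.001 m / 1000.0 = 0.028 km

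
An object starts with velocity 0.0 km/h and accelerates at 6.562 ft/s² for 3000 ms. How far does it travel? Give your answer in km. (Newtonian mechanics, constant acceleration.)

v₀ = 0.0 km/h × 0.2777777777777778 = 0.0 m/s
a = 6.562 ft/s² × 0.3048 = 2.0001 m/s²
t = 3000 ms × 0.001 = 3.0 s
d = v₀ × t + ½ × a × t² = 0.0 × 3.0 + 0.5 × 2.0001 × 3.0² = 9.00045 m
d = 9.00045 m / 1000.0 = 0.009 km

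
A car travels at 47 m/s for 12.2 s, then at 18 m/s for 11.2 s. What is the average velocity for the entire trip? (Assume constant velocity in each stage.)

d₁ = v₁t₁ = 47 × 12.2 = 573.4 m
d₂ = v₂t₂ = 18 × 11.2 = 201.6 m
d_total = 775.0 m, t_total = 23.4 s
v_avg = d_total/t_total = 775.0/23.4 = 33.12 m/s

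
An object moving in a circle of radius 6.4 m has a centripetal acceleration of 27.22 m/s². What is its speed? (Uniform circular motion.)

v = √(a_c × r) = √(27.22 × 6.4) = 13.2 m/s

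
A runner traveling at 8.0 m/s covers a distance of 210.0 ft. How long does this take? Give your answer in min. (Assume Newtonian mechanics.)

d = 210.0 ft × 0.3048 = 64.008 m
t = d / v = 64.008 / 8.0 = 8.001 s
t = 8.001 s / 60.0 = 0.1333 min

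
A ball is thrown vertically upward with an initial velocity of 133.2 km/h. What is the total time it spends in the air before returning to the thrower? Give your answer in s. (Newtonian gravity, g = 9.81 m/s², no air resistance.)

v₀ = 133.2 km/h × 0.2777777777777778 = 37.0 m/s
t_total = 2 × v₀ / g = 2 × 37.0 / 9.81 = 7.543 s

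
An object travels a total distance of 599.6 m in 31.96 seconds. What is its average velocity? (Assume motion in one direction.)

v_avg = Δd / Δt = 599.6 / 31.96 = 18.76 m/s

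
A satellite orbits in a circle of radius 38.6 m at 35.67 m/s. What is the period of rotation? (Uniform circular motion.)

T = 2πr/v = 2π×38.6/35.67 = 6.8 s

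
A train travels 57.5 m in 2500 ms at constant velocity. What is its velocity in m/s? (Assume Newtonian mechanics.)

t = 2500 ms × 0.001 = 2.5 s
v = d / t = 57.5 / 2.5 = 23.0 m/s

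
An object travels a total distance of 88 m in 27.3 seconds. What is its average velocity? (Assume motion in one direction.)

v_avg = Δd / Δt = 88 / 27.3 = 3.22 m/s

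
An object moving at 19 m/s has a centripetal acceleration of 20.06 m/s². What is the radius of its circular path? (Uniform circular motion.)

r = v²/a_c = 19²/20.06 = 18.0 m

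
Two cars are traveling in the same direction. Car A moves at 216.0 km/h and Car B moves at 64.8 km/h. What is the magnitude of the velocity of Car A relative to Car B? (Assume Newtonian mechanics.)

v_rel = |v_A - v_B| = |216.0 - 64.8| = 151.2 km/h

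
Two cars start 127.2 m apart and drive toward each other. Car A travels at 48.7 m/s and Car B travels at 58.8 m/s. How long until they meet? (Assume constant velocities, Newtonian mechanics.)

Combined speed: v_combined = 48.7 + 58.8 = 107.5 m/s
Time to meet: t = d/v_combined = 127.2/107.5 = 1.18 s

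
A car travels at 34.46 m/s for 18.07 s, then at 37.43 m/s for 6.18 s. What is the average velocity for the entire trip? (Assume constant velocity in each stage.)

d₁ = v₁t₁ = 34.46 × 18.07 = 622.6922 m
d₂ = v₂t₂ = 37.43 × 6.18 = 231.3174 m
d_total = 854.0096 m, t_total = 24.25 s
v_avg = d_total/t_total = 854.0096/24.25 = 35.22 m/s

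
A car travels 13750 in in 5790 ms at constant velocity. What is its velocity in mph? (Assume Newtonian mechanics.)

d = 13750 in × 0.0254 = 349.25 m
t = 5790 ms × 0.001 = 5.79 s
v = d / t = 349.25 / 5.79 = 60.3195 m/s
v = 60.3195 m/s / 0.44704 = 134.9 mph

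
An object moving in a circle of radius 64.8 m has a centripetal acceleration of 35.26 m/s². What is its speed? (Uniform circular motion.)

v = √(a_c × r) = √(35.26 × 64.8) = 47.8 m/s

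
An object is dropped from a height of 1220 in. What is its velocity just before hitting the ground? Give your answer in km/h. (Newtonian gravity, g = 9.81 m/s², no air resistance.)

h = 1220 in × 0.0254 = 30.988 m
v = √(2gh) = √(2 × 9.81 × 30.988) = 24.6573 m/s
v = 24.6573 m/s / 0.2777777777777778 = 88.77 km/h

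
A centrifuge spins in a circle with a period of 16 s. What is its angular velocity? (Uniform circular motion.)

ω = 2π/T = 2π/16 = 0.3927 rad/s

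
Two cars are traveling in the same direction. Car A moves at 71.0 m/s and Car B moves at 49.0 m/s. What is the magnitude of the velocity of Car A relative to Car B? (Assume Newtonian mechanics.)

v_rel = |v_A - v_B| = |71.0 - 49.0| = 22.0 m/s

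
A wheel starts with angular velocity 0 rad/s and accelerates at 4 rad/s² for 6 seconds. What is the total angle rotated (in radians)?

θ = ω₀t + ½αt² = 0×6 + ½×4×6² = 72.0 rad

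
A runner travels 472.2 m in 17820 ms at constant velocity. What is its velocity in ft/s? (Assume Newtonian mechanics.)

t = 17820 ms × 0.001 = 17.82 s
v = d / t = 472.2 / 17.82 = 26.4983 m/s
v = 26.4983 m/s / 0.3048 = 86.94 ft/s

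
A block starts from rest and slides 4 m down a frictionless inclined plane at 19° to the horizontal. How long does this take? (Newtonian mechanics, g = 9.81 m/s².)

a = g sin(θ) = 9.81 × sin(19°) = 3.1938 m/s²
t = √(2d/a) = √(2 × 4 / 3.1938) = 1.58 s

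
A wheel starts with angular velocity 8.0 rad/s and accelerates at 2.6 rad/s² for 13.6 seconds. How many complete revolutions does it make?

θ = ω₀t + ½αt² = 8.0×13.6 + ½×2.6×13.6² = 349.248 rad
Total revolutions = θ/(2π) = 349.248/(2π) = 55.58
Complete revolutions = ⌊55.58⌋ = 55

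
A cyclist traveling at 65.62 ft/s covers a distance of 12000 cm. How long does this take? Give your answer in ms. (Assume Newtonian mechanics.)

d = 12000 cm × 0.01 = 120.0 m
v = 65.62 ft/s × 0.3048 = 20.001 m/s
t = d / v = 120.0 / 20.001 = 5.9997 s
t = 5.9997 s / 0.001 = 6000 ms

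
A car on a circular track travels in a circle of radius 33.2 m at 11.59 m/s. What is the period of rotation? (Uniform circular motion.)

T = 2πr/v = 2π×33.2/11.59 = 18.0 s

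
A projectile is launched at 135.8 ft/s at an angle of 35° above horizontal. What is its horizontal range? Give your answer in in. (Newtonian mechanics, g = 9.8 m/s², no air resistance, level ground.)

v₀ = 135.8 ft/s × 0.3048 = 41.3918 m/s
R = v₀² × sin(2θ) / g = 41.3918² × sin(2 × 35°) / 9.8 = 1713.28 × 0.939693 / 9.8 = 164.281 m
R = 164.281 m / 0.0254 = 6468 in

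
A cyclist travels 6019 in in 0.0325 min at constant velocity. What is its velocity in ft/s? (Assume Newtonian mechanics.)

d = 6019 in × 0.0254 = 152.883 m
t = 0.0325 min × 60.0 = 1.95 s
v = d / t = 152.883 / 1.95 = 78.4015 m/s
v = 78.4015 m/s / 0.3048 = 257.2 ft/s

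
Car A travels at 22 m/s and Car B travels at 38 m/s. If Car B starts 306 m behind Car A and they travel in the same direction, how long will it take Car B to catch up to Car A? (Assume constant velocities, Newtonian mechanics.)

Relative speed: v_rel = 38 - 22 = 16 m/s
Time to catch: t = d₀/v_rel = 306/16 = 19.12 s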